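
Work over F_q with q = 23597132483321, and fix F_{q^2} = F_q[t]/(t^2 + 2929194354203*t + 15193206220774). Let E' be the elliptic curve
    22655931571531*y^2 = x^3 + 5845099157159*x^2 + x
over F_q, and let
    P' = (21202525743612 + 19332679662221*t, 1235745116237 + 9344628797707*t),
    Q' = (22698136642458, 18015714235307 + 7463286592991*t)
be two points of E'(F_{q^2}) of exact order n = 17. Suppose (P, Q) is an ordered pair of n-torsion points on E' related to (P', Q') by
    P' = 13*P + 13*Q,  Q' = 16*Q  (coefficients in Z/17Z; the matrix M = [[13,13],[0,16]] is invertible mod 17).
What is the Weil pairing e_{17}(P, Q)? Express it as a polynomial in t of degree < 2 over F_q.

Since e_{17}(P,P)=e_{17}(Q,Q)=1 and e_{17}(Q,P)=e_{17}(P,Q)^{-1}, expanding e_{17}(13*P + 13*Q,16*Q) leaves e(P,Q)^det(M).
det M = 13*16 - 13*0 = 208 = 4 (mod 17); 4^{-1} = 13 (mod 17).
Undo Montgomery via alpha=13536983355487, beta=7023102063501: (a',b')=(12401035639690,20867925938408) over F_{23597132483321}.
n = 17 = (10001)_2 (5 bits, wt 2); accumulate f_{17,P'}(Q'+S)/f_{17,P'}(S) along the 4-step ladder.
So e_{17}(P',Q') = 5337007785773 + 16634127618898*t.
(5337007785773 + 16634127618898*t)^{13} mod (23597132483321,f) = 2923710137663 + 18239748841205*t.

2923710137663 + 18239748841205*t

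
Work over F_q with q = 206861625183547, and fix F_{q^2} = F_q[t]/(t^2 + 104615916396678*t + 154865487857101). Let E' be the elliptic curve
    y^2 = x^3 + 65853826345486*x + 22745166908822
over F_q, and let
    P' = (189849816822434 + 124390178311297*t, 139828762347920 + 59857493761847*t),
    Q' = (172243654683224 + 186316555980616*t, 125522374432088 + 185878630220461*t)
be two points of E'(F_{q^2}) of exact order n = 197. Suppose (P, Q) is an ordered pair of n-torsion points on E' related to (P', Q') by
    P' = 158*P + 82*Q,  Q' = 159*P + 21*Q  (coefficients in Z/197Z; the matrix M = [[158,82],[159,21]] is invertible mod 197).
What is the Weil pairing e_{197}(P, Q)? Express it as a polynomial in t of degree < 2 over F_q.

e_{197}(aP+bQ,cP+dQ) = e_{197}(P,Q)^(ad-bc); with (a,b,c,d)=(158,82,159,21) this gives the det-197 law.
det(M) mod 197 = 130; its inverse in (Z/197)^* is 147 (check: 130*147 mod 197 = 1).
n = 197 = (11000101)_2 (8 bits, wt 4); accumulate f_{197,P'}(Q'+S)/f_{197,P'}(S) along the 7-step ladder.
Result: e(P',Q') = 92809291059654 + 93695887246501*t.
Finally e_{197}(P,Q) = 126390924294174 + 118704218477017*t.

126390924294174 + 118704218477017*t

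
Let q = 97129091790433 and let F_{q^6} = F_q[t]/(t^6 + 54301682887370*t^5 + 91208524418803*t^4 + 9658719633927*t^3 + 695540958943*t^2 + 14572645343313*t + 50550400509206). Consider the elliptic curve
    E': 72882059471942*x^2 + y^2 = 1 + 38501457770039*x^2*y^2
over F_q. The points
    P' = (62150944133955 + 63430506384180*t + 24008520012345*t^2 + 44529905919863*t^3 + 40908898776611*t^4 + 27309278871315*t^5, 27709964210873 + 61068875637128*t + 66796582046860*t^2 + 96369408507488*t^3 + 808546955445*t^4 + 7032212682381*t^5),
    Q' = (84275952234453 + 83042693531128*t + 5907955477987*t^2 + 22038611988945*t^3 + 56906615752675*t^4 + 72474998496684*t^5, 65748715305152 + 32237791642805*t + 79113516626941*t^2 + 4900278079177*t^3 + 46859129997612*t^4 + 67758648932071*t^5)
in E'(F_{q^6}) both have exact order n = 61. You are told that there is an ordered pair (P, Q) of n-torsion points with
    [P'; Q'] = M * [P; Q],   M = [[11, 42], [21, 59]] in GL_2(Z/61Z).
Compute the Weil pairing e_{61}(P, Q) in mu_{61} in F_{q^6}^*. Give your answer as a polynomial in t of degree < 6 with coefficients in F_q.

Under M = [[11,42],[21,59]] in GL_2(Z/61), e_{61}(P',Q') = e_{61}(P,Q)^(11*59-42*21 mod 61).
11*59 - 42*21 = -233; reduced mod 61: det = 11, inverse 50.
Edwards->Montgomery: u=(1+y)/(1-y), v=u/x -> 25979904213428v^2=u^3+24099530155851u^2+u; then x_W=32877423373084u+2375737575258: y^2=x^3+72123889130781*x.
6-bit Miller (111101) on E'/F_{97129091790433} with a'=72123889130781, b'=0: accumulate tangent/chord ratios at Q'+S and P'+S'.
So e_{61}(P',Q') = 21663697459646 + 78601909092855*t + 68745037846150*t^2 + 79061380162176*t^3 + 35655467731629*t^4 + 74453674789821*t^5.
Finally e_{61}(P,Q) = 43541865165750 + 74910871084265*t + 51524380835676*t^2 + 13666477077270*t^3 + 1163345084590*t^4 + 87920613648811*t^5.

43541865165750 + 74910871084265*t + 51524380835676*t^2 + 13666477077270*t^3 + 1163345084590*t^4 + 87920613648811*t^5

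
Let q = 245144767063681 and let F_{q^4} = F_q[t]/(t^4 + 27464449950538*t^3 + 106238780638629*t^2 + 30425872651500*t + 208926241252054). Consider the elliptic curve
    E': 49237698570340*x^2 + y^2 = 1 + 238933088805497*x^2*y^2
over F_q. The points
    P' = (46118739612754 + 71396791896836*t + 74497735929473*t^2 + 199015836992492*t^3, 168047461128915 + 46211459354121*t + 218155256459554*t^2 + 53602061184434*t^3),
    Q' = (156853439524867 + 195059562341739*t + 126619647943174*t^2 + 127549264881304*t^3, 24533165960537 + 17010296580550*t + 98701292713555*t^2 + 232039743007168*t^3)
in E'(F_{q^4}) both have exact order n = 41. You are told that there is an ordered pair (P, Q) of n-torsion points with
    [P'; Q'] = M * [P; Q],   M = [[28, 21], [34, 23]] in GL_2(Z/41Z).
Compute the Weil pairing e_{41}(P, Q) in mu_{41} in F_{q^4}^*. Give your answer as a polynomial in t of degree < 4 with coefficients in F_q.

Under M = [[28,21],[34,23]] in GL_2(Z/41), e_{41}(P',Q') = e_{41}(P,Q)^(28*23-21*34 mod 41).
det M = 28*23 - 21*34 = -70 = 12 (mod 41); 12^{-1} = 24 (mod 41).
Edwards->Montgomery: u=(1+y)/(1-y), v=u/x -> 230500658607106v^2=u^3+77108561932875u^2+u; then x_W=13862344207131u+170600848094480: y^2=x^3+219541149583151*x+161722575620947.
Build f_{41,P'} and f_{41,Q'} via the 6-bit ladder of 41=101001_2; evaluate at shifted divisors; quotient in F_{245144767063681^4}.
f_P(D_Q)/f_Q(D_P) = 146222358170993 + 237853523431918*t + 107636860273610*t^2 + 71433114804406*t^3.
Raise to 24: e(P,Q) = 170489445189218 + 115605549103231*t + 108401472576488*t^2 + 176223434276639*t^3 in mu_{41}.

170489445189218 + 115605549103231*t + 108401472576488*t^2 + 176223434276639*t^3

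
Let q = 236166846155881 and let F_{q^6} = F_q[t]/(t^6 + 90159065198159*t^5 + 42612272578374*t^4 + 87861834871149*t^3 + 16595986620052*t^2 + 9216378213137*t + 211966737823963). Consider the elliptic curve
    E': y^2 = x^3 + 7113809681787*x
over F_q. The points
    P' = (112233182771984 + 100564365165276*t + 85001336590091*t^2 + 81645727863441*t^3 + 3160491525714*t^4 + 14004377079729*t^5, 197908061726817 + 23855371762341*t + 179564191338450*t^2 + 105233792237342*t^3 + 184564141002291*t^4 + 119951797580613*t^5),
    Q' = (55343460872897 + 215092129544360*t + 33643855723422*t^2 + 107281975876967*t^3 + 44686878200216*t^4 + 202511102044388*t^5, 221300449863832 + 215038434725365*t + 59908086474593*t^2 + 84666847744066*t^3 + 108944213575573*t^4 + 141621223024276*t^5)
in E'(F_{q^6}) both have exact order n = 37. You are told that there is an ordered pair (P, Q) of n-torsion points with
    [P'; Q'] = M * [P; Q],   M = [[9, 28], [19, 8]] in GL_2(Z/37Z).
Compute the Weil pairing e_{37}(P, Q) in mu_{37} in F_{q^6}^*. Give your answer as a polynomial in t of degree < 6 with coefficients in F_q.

Alternating bilinearity on E[37] (values in mu_{37} in F_{236166846155881^6}) gives e(P',Q') = e(P,Q)^det(M).
So e_{37}(P,Q) = e_{37}(P',Q')^{30}, since 21*30 = 1 mod 37.
n = 37 = (100101)_2 (6 bits, wt 3); accumulate f_{37,P'}(Q'+S)/f_{37,P'}(S) along the 5-step ladder.
e_{37}(P',Q') = 106520629838711 + 165151786151411*t + 2996530893393*t^2 + 28313876414174*t^3 + 118668482547715*t^4 + 20642931325346*t^5.
Hence e(P,Q) = 107359353482275 + 81368484678612*t + 79652208950628*t^2 + 216125857934077*t^3 + 160248079961821*t^4 + 183481308866382*t^5 in F_{236166846155881^6}^*.

107359353482275 + 81368484678612*t + 79652208950628*t^2 + 216125857934077*t^3 + 160248079961821*t^4 + 183481308866382*t^5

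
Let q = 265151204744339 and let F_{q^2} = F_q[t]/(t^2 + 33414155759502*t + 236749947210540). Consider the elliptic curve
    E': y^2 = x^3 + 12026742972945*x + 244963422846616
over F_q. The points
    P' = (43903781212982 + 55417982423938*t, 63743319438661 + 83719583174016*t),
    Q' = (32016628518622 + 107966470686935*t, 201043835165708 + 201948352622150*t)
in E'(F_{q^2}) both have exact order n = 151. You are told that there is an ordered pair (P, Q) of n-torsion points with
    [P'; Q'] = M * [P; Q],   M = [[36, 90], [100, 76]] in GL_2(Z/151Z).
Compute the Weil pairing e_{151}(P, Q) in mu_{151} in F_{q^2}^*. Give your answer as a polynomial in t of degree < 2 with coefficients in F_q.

83127845579141 + 150106115893023*t

e_{151}(aP+bQ,cP+dQ) = e_{151}(P,Q)^(ad-bc); with (a,b,c,d)=(36,90,100,76) this gives the det-151 law.
Hence e(P,Q) = e(P',Q')^{91} where 91 = 78^{-1} mod 151.
n = 151 = (10010111)_2 (8 bits, wt 5); accumulate f_{151,P'}(Q'+S)/f_{151,P'}(S) along the 7-step ladder.
Result: e(P',Q') = 201781074420002 + 23604994472465*t.
Raise to 91: e(P,Q) = 83127845579141 + 150106115893023*t in mu_{151}.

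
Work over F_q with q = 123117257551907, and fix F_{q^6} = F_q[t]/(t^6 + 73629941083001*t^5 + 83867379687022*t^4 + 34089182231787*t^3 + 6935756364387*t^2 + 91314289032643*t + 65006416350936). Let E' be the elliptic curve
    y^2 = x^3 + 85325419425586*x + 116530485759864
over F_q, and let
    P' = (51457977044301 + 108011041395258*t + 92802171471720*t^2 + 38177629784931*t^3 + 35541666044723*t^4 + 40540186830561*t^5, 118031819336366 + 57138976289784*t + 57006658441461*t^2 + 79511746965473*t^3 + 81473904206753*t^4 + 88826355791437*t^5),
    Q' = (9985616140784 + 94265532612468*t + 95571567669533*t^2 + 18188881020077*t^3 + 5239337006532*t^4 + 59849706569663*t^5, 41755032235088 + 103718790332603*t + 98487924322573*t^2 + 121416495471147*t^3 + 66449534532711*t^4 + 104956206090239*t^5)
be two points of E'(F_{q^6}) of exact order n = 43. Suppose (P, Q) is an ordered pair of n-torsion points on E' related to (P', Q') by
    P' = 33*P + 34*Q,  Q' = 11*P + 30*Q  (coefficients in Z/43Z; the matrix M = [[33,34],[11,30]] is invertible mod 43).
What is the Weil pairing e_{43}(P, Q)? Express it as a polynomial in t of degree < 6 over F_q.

40555305925571 + 47534820055015*t + 73613971107747*t^2 + 39736811455711*t^3 + 74846488788931*t^4 + 78001829217806*t^5

Since e_{43}(P,P)=e_{43}(Q,Q)=1 and e_{43}(Q,P)=e_{43}(P,Q)^{-1}, expanding e_{43}(33*P + 34*Q,11*P + 30*Q) leaves e(P,Q)^det(M).
det(M) mod 43 = 14; its inverse in (Z/43)^* is 40 (check: 14*40 mod 43 = 1).
6-bit Miller (101011) on E'/F_{123117257551907} with a'=85325419425586, b'=116530485759864: accumulate tangent/chord ratios at Q'+S and P'+S'.
e_{43}(P',Q') = 51734973044054 + 90251732977930*t + 36264201291442*t^2 + 105046905158959*t^3 + 88273749798179*t^4 + 76192379655100*t^5.
e_{43}(P,Q) = (51734973044054 + 90251732977930*t + 36264201291442*t^2 + 105046905158959*t^3 + 88273749798179*t^4 + 76192379655100*t^5)^{40} = 40555305925571 + 47534820055015*t + 73613971107747*t^2 + 39736811455711*t^3 + 74846488788931*t^4 + 78001829217806*t^5.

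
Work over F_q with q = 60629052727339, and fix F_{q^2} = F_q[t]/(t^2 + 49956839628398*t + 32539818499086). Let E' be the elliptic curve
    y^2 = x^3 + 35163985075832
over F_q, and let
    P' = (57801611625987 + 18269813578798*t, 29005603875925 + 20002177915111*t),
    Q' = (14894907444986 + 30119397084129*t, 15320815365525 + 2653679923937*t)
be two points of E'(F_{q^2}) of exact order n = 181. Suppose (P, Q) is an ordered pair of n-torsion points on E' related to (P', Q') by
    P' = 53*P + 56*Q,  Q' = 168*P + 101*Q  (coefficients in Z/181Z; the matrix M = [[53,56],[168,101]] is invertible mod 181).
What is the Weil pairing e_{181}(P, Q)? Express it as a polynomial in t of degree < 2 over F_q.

41641891120303 + 16380843215417*t

Since e_{181}(P,P)=e_{181}(Q,Q)=1 and e_{181}(Q,P)=e_{181}(P,Q)^{-1}, expanding e_{181}(53*P + 56*Q,168*P + 101*Q) leaves e(P,Q)^det(M).
det(M) mod 181 = 108; its inverse in (Z/181)^* is 119 (check: 108*119 mod 181 = 1).
n = 181 = (10110101)_2 (8 bits, wt 5); accumulate f_{181,P'}(Q'+S)/f_{181,P'}(S) along the 7-step ladder.
The quotient is 6911280274857 + 55619302345412*t.
Finally e_{181}(P,Q) = 41641891120303 + 16380843215417*t.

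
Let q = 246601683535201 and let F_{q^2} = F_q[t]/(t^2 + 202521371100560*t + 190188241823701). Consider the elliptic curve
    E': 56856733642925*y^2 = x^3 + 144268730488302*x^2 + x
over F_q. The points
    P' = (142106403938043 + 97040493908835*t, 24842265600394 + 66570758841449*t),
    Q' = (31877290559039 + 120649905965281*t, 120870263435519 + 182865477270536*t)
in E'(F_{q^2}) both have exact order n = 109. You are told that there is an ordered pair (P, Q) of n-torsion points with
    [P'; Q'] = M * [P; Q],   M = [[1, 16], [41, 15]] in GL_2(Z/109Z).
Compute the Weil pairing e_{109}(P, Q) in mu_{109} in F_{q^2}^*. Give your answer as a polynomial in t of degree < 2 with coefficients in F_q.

95789443902926 + 161142003511647*t

e_{109}(aP+bQ,cP+dQ) = e_{109}(P,Q)^(ad-bc); with (a,b,c,d)=(1,16,41,15) this gives the det-109 law.
1*15 - 16*41 = -641; reduced mod 109: det = 13, inverse 42.
(x,y)|->(118387447860026x+220897650728987,118387447860026y) sends E' to y^2=x^3+3606330839923.
n = 109 = (1101101)_2 (7 bits, wt 5); accumulate f_{109,P'}(Q'+S)/f_{109,P'}(S) along the 6-step ladder.
Result: e(P',Q') = 75831995520399 + 182458352457714*t.
Raise to 42: e(P,Q) = 95789443902926 + 161142003511647*t in mu_{109}.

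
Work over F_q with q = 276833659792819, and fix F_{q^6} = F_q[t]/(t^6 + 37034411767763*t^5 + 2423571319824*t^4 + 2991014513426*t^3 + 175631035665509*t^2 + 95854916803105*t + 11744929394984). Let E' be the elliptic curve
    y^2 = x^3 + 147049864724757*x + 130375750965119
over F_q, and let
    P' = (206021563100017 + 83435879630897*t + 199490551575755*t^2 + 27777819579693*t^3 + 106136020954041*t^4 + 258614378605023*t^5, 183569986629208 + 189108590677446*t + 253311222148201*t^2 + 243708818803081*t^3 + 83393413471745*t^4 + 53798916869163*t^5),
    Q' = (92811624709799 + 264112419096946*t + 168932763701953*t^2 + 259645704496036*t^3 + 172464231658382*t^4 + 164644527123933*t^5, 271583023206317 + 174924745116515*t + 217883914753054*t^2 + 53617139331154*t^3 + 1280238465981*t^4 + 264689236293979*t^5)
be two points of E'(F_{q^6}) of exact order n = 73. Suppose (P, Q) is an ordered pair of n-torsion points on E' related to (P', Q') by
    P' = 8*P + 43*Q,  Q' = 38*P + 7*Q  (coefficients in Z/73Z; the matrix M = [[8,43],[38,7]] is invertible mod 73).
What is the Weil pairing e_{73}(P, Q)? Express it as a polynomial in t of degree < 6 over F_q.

e_{73}(aP+bQ,cP+dQ) = e_{73}(P,Q)^(ad-bc); with (a,b,c,d)=(8,43,38,7) this gives the det-73 law.
det M = 8*7 - 43*38 = -1578 = 28 (mod 73); 28^{-1} = 60 (mod 73).
Double-and-add over 1001001: 7-1 doublings, 3-1 additions; each step l_{T,T}/v_{2T} or l_{T,P'}/v at Q'+S for random S.
Result: e(P',Q') = 50325006553448 + 118813972434719*t + 115576729629534*t^2 + 55478751766414*t^3 + 155466339255706*t^4 + 101182022070223*t^5.
e_{73}(P,Q) = (50325006553448 + 118813972434719*t + 115576729629534*t^2 + 55478751766414*t^3 + 155466339255706*t^4 + 101182022070223*t^5)^{60} = 212596525178752 + 163277573409677*t + 245736236250705*t^2 + 159314559690053*t^3 + 262832177268623*t^4 + 90668242284300*t^5.

212596525178752 + 163277573409677*t + 245736236250705*t^2 + 159314559690053*t^3 + 262832177268623*t^4 + 90668242284300*t^5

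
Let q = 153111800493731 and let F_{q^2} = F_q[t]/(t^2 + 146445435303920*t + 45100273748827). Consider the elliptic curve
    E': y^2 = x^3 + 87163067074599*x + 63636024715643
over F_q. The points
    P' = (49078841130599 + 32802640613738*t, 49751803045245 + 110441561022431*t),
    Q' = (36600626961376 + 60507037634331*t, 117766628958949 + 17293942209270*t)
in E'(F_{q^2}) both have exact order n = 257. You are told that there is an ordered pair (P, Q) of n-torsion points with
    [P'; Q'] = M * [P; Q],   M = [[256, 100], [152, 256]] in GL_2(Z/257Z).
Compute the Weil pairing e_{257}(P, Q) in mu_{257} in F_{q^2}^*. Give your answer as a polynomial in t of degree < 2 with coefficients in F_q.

Under M = [[256,100],[152,256]] in GL_2(Z/257), e_{257}(P',Q') = e_{257}(P,Q)^(256*256-100*152 mod 257).
det(M) mod 257 = 221; its inverse in (Z/257)^* is 207 (check: 221*207 mod 257 = 1).
Miller loop for e_{257} over F_{153111800493731^2}: bits of 257 = 100000001; 8 double steps + 1 add steps, l/v at each.
So e_{257}(P',Q') = 58298911480892 + 43124060214572*t.
(58298911480892 + 43124060214572*t)^{207} mod (153111800493731,f) = 97176057432880 + 130088258972604*t.

97176057432880 + 130088258972604*t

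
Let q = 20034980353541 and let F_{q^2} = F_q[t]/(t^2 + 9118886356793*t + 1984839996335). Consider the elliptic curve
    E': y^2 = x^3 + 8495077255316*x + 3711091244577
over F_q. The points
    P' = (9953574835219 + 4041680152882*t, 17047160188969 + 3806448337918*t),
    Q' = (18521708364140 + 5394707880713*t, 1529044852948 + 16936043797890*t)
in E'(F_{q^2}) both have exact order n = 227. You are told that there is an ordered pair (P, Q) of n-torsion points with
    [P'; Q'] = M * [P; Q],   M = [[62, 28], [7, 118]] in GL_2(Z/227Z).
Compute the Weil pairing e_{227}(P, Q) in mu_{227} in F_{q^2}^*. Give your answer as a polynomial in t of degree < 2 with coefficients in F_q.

The 227-Weil pairing on E[227] over F_{20034980353541} is alternating-bilinear: e_{227}(P',Q') = e_{227}(P,Q)^det(M).
62*118 - 28*7 = 7120; reduced mod 227: det = 83, inverse 93.
n = 227 = (11100011)_2 (8 bits, wt 5); accumulate f_{227,P'}(Q'+S)/f_{227,P'}(S) along the 7-step ladder.
The quotient is 18687204258228 + 15522428935833*t.
Hence e(P,Q) = 12406118126124 + 12903375821117*t in F_{20034980353541^2}^*.

12406118126124 + 12903375821117*t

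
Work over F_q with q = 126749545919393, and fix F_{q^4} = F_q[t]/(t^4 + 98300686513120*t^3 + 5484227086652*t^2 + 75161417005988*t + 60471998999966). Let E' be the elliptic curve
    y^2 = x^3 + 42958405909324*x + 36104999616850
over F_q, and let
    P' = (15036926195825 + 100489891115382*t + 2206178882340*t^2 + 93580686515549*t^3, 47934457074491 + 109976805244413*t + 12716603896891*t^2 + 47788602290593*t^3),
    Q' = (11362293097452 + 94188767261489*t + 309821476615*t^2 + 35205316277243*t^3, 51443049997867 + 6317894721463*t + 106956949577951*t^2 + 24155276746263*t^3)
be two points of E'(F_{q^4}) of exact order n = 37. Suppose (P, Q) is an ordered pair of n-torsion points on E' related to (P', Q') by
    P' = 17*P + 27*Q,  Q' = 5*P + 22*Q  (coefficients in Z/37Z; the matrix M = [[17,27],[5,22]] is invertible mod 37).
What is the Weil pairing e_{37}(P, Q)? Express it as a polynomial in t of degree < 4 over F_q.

Since e_{37}(P,P)=e_{37}(Q,Q)=1 and e_{37}(Q,P)=e_{37}(P,Q)^{-1}, expanding e_{37}(17*P + 27*Q,5*P + 22*Q) leaves e(P,Q)^det(M).
So e_{37}(P,Q) = e_{37}(P',Q')^{24}, since 17*24 = 1 mod 37.
Build f_{37,P'} and f_{37,Q'} via the 6-bit ladder of 37=100101_2; evaluate at shifted divisors; quotient in F_{126749545919393^4}.
Miller gives e_{37}(P',Q') = 12997175533251 + 31804923751429*t + 25817269058254*t^2 + 92795974217620*t^3 in F_{126749545919393^4}.
e_{37}(P,Q) = (12997175533251 + 31804923751429*t + 25817269058254*t^2 + 92795974217620*t^3)^{24} = 3840656996847 + 13744125630503*t + 28707724195686*t^2 + 65492303443588*t^3.

3840656996847 + 13744125630503*t + 28707724195686*t^2 + 65492303443588*t^3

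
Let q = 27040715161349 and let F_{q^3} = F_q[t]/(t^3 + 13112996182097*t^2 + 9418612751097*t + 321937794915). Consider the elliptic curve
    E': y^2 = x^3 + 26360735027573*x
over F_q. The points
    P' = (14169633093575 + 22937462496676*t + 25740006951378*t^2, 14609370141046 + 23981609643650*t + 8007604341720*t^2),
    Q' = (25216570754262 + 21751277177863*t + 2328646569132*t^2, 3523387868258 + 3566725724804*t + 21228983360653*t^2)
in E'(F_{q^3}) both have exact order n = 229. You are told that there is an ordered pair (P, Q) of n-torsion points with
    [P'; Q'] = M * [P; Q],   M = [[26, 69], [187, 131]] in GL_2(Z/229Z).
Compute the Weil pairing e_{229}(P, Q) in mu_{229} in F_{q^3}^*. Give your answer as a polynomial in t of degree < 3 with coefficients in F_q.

8764981581710 + 22489143994954*t + 22875069027148*t^2

Under M = [[26,69],[187,131]] in GL_2(Z/229), e_{229}(P',Q') = e_{229}(P,Q)^(26*131-69*187 mod 229).
So e_{229}(P,Q) = e_{229}(P',Q')^{53}, since 121*53 = 1 mod 229.
Miller loop for e_{229} over F_{27040715161349^3}: bits of 229 = 11100101; 7 double steps + 4 add steps, l/v at each.
e_{229}(P',Q') = 16751180298767 + 20068846138683*t + 17091454283520*t^2.
Finally e_{229}(P,Q) = 8764981581710 + 22489143994954*t + 22875069027148*t^2.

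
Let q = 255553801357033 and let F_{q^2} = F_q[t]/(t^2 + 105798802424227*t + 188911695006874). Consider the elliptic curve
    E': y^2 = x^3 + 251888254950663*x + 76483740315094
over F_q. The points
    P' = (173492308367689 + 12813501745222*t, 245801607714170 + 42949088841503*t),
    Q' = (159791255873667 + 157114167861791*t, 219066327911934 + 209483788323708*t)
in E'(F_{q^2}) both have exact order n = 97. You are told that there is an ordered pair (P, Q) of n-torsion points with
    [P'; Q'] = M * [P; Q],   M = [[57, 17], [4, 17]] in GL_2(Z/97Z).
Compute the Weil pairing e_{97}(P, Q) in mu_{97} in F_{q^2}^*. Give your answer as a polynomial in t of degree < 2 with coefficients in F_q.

210333153451001 + 123724914718429*t

Alternating bilinearity on E[97] (values in mu_{97} in F_{255553801357033^2}) gives e(P',Q') = e(P,Q)^det(M).
So e_{97}(P,Q) = e_{97}(P',Q')^{52}, since 28*52 = 1 mod 97.
Miller loop for e_{97} over F_{255553801357033^2}: bits of 97 = 1100001; 6 double steps + 2 add steps, l/v at each.
So e_{97}(P',Q') = 12702777127903 + 199387500649554*t.
(12702777127903 + 199387500649554*t)^{52} mod (255553801357033,f) = 210333153451001 + 123724914718429*t.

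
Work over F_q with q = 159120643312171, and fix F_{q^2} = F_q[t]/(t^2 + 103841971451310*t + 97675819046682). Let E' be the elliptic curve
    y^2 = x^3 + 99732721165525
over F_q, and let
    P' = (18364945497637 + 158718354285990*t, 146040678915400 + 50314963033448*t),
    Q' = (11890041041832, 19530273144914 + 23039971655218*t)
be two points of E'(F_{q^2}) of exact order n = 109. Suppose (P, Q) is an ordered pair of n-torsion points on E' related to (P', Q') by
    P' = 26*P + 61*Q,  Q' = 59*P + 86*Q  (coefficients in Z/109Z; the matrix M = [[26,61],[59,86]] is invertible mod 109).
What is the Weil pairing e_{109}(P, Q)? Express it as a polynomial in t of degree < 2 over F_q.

The 109-Weil pairing on E[109] over F_{159120643312171} is alternating-bilinear: e_{109}(P',Q') = e_{109}(P,Q)^det(M).
det(M) mod 109 = 54; its inverse in (Z/109)^* is 107 (check: 54*107 mod 109 = 1).
n = 109 = (1101101)_2 (7 bits, wt 5); accumulate f_{109,P'}(Q'+S)/f_{109,P'}(S) along the 6-step ladder.
f_P(D_Q)/f_Q(D_P) = 135888269758032 + 43638665463230*t.
Raise to 107: e(P,Q) = 136768740842723 + 74399776097042*t in mu_{109}.

136768740842723 + 74399776097042*t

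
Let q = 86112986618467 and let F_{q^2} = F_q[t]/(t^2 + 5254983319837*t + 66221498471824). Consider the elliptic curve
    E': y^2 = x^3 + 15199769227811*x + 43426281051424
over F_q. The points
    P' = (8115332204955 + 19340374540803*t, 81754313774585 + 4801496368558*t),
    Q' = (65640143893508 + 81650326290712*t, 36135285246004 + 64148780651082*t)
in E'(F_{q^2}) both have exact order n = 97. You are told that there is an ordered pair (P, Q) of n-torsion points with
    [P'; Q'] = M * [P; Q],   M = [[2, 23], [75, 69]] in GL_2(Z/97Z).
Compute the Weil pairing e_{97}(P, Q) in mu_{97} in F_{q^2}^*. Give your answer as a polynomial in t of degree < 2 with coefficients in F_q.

51809604727055 + 7687803741759*t

Alternating bilinearity on E[97] (values in mu_{97} in F_{86112986618467^2}) gives e(P',Q') = e(P,Q)^det(M).
So e_{97}(P,Q) = e_{97}(P',Q')^{36}, since 62*36 = 1 mod 97.
Double-and-add over 1100001: 7-1 doublings, 3-1 additions; each step l_{T,T}/v_{2T} or l_{T,P'}/v at Q'+S for random S.
The quotient is 60133648615938 + 26519469680530*t.
Raise to 36: e(P,Q) = 51809604727055 + 7687803741759*t in mu_{97}.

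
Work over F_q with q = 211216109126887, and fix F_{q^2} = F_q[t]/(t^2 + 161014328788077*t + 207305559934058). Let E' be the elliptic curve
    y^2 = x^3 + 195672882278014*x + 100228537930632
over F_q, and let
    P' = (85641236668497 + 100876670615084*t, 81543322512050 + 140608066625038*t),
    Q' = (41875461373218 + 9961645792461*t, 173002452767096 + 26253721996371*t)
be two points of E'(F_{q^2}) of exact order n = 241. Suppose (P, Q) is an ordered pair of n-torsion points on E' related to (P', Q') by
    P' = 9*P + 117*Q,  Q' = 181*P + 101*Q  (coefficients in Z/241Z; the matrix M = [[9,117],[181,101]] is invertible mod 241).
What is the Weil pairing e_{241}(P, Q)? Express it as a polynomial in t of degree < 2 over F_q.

Under M = [[9,117],[181,101]] in GL_2(Z/241), e_{241}(P',Q') = e_{241}(P,Q)^(9*101-117*181 mod 241).
So e_{241}(P,Q) = e_{241}(P',Q')^{10}, since 217*10 = 1 mod 241.
n = 241 = (11110001)_2 (8 bits, wt 5); accumulate f_{241,P'}(Q'+S)/f_{241,P'}(S) along the 7-step ladder.
Miller gives e_{241}(P',Q') = 73206080388365 + 110854555835523*t in F_{211216109126887^2}.
Raise to 10: e(P,Q) = 98739900949238 + 7284621446461*t in mu_{241}.

98739900949238 + 7284621446461*t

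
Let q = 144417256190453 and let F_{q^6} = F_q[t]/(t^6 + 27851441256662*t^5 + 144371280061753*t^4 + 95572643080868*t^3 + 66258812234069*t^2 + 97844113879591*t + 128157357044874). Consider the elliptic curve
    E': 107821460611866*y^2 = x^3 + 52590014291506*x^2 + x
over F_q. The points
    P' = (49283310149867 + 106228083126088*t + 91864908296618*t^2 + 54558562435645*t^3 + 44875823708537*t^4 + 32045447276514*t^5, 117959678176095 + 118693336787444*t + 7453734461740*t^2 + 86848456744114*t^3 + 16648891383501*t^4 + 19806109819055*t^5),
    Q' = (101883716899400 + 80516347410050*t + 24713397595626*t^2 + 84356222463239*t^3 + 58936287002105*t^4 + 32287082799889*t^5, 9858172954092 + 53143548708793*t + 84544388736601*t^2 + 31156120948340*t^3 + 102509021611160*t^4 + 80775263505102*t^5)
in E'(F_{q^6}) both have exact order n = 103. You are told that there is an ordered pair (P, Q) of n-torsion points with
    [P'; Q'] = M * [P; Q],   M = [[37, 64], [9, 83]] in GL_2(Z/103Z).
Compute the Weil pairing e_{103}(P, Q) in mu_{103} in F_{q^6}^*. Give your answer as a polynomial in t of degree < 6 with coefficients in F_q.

100182795341865 + 20262219479421*t + 53889110990827*t^2 + 11798927742092*t^3 + 121512959406373*t^4 + 43597707990047*t^5

Since e_{103}(P,P)=e_{103}(Q,Q)=1 and e_{103}(Q,P)=e_{103}(P,Q)^{-1}, expanding e_{103}(37*P + 64*Q,9*P + 83*Q) leaves e(P,Q)^det(M).
37*83 - 64*9 = 2495; reduced mod 103: det = 23, inverse 9.
Set x_W=6275537692600*u+113257958724420, y_W=6275537692600*v; then E': y_W^2=x_W^3+56285959219885*x_W+106956380836605.
Build f_{103,P'} and f_{103,Q'} via the 7-bit ladder of 103=1100111_2; evaluate at shifted divisors; quotient in F_{144417256190453^6}.
So e_{103}(P',Q') = 101705071809064 + 43712106843278*t + 55991334507854*t^2 + 77584751137005*t^3 + 47633072509279*t^4 + 3616873323130*t^5.
e_{103}(P,Q) = (101705071809064 + 43712106843278*t + 55991334507854*t^2 + 77584751137005*t^3 + 47633072509279*t^4 + 3616873323130*t^5)^{9} = 100182795341865 + 20262219479421*t + 53889110990827*t^2 + 11798927742092*t^3 + 121512959406373*t^4 + 43597707990047*t^5.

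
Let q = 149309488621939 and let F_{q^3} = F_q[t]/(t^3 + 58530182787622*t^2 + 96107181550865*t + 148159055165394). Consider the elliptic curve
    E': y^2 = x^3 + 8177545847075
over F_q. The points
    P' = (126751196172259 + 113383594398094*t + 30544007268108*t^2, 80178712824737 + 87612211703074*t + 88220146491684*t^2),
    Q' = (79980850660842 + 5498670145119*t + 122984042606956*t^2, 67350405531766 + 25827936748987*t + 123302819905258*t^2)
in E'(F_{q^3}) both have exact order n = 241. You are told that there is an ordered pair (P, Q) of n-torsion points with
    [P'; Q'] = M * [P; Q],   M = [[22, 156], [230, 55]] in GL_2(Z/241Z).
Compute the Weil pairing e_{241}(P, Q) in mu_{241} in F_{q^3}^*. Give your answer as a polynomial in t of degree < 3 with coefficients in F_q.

e_{241} is bilinear + alternating on E[241], so e_{241}(22*P + 156*Q, 230*P + 55*Q) = e_{241}(P,Q)^(22*55-156*230).
Hence e(P,Q) = e(P',Q')^{78} where 78 = 34^{-1} mod 241.
8-bit Miller (11110001) on E'/F_{149309488621939} with a'=0, b'=8177545847075: accumulate tangent/chord ratios at Q'+S and P'+S'.
e_{241}(P',Q') = 101810225290958 + 131628002666002*t + 59021997835935*t^2.
(101810225290958 + 131628002666002*t + 59021997835935*t^2)^{78} mod (149309488621939,f) = 112647825849922 + 41153958758657*t + 68247401986339*t^2.

112647825849922 + 41153958758657*t + 68247401986339*t^2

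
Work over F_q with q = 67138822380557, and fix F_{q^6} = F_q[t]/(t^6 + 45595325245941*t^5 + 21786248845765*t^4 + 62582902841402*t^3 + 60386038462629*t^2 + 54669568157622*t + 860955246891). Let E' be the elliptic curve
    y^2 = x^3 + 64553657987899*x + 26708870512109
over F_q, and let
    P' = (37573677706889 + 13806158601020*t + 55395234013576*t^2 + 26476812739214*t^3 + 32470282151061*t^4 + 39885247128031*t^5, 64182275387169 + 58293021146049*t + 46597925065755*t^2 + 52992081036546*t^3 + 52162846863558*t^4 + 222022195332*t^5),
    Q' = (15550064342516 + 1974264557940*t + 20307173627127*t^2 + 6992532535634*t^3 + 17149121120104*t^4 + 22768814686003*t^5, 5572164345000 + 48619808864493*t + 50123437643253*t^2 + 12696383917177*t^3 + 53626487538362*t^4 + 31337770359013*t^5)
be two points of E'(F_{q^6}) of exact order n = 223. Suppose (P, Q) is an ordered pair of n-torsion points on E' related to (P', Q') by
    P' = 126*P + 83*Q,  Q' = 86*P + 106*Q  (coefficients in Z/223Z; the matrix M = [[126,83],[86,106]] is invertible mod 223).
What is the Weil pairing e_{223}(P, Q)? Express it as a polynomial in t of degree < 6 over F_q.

The 223-Weil pairing on E[223] over F_{67138822380557} is alternating-bilinear: e_{223}(P',Q') = e_{223}(P,Q)^det(M).
det M = 126*106 - 83*86 = 6218 = 197 (mod 223); 197^{-1} = 60 (mod 223).
Miller loop for e_{223} over F_{67138822380557^6}: bits of 223 = 11011111; 7 double steps + 6 add steps, l/v at each.
So e_{223}(P',Q') = 50295146843531 + 6615682222150*t + 42472051047076*t^2 + 28712713989702*t^3 + 61963634951041*t^4 + 51915774316651*t^5.
Hence e(P,Q) = 40454399882698 + 12431189275927*t + 61973813438091*t^2 + 37551620678484*t^3 + 56377315296041*t^4 + 8012829522969*t^5 in F_{67138822380557^6}^*.

40454399882698 + 12431189275927*t + 61973813438091*t^2 + 37551620678484*t^3 + 56377315296041*t^4 + 8012829522969*t^5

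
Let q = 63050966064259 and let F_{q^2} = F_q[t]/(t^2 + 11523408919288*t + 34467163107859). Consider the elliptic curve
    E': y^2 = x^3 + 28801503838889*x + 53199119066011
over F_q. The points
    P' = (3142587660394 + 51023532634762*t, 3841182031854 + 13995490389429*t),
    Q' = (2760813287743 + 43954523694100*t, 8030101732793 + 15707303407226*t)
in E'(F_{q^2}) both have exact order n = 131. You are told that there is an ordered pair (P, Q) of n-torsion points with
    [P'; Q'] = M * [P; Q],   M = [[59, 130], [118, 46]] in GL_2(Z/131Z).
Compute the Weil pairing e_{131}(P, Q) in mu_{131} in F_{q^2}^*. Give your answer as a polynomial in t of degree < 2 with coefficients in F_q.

42914462215526 + 18144386413867*t

e_{131}(aP+bQ,cP+dQ) = e_{131}(P,Q)^(ad-bc); with (a,b,c,d)=(59,130,118,46) this gives the det-131 law.
So e_{131}(P,Q) = e_{131}(P',Q')^{55}, since 81*55 = 1 mod 131.
Build f_{131,P'} and f_{131,Q'} via the 8-bit ladder of 131=10000011_2; evaluate at shifted divisors; quotient in F_{63050966064259^2}.
The quotient is 27231571305187 + 27144893199456*t.
Thus e_{131}(P,Q) = 42914462215526 + 18144386413867*t.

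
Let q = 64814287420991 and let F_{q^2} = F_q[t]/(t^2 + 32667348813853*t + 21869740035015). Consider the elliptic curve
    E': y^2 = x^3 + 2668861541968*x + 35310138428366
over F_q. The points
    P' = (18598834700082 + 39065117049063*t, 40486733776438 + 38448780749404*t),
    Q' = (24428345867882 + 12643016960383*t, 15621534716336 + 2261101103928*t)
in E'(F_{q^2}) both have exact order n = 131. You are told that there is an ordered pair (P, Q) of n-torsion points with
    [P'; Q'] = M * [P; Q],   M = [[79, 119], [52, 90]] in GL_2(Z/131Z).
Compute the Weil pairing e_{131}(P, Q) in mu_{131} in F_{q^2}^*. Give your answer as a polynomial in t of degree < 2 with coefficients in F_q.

Alternating bilinearity on E[131] (values in mu_{131} in F_{64814287420991^2}) gives e(P',Q') = e(P,Q)^det(M).
Hence e(P,Q) = e(P',Q')^{105} where 105 = 5^{-1} mod 131.
Build f_{131,P'} and f_{131,Q'} via the 8-bit ladder of 131=10000011_2; evaluate at shifted divisors; quotient in F_{64814287420991^2}.
The quotient is 61741706108950 + 11847568839356*t.
Raise to 105: e(P,Q) = 49753241932878 + 38123577587382*t in mu_{131}.

49753241932878 + 38123577587382*t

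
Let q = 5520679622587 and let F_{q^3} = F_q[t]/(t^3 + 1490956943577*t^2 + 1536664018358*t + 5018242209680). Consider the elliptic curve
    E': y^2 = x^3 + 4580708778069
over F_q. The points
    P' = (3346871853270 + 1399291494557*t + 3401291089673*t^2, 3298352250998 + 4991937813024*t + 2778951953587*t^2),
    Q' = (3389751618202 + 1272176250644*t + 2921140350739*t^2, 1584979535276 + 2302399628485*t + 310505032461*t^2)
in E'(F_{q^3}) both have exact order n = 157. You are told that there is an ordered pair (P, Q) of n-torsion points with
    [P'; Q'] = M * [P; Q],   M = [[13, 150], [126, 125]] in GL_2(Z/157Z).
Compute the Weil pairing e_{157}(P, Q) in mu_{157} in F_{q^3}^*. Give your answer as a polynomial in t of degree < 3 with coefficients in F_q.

2297612412204 + 4532533760032*t + 418617031348*t^2

The 157-Weil pairing on E[157] over F_{5520679622587} is alternating-bilinear: e_{157}(P',Q') = e_{157}(P,Q)^det(M).
Hence e(P,Q) = e(P',Q')^{94} where 94 = 152^{-1} mod 157.
Double-and-add over 10011101: 8-1 doublings, 5-1 additions; each step l_{T,T}/v_{2T} or l_{T,P'}/v at Q'+S for random S.
So e_{157}(P',Q') = 3703529423094 + 1260227882886*t + 1355088667995*t^2.
(3703529423094 + 1260227882886*t + 1355088667995*t^2)^{94} mod (5520679622587,f) = 2297612412204 + 4532533760032*t + 418617031348*t^2.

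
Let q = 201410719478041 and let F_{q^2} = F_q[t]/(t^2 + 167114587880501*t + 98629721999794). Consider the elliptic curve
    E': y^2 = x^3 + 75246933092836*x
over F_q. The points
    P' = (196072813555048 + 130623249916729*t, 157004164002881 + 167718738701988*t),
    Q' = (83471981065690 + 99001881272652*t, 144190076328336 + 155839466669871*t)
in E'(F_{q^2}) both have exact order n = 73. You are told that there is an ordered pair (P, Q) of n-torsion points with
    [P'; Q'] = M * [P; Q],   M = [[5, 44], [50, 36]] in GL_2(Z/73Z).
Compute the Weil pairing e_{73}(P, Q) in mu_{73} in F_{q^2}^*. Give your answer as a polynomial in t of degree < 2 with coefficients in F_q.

e_{73} is bilinear + alternating on E[73], so e_{73}(5*P + 44*Q, 50*P + 36*Q) = e_{73}(P,Q)^(5*36-44*50).
Inverting 24 mod 73: 70. Thus e_{73}(P,Q) = e(P',Q')^{70}.
Double-and-add over 1001001: 7-1 doublings, 3-1 additions; each step l_{T,T}/v_{2T} or l_{T,P'}/v at Q'+S for random S.
So e_{73}(P',Q') = 182094759544599 + 114366978135810*t.
Raise to 70: e(P,Q) = 60611215547270 + 127510179948156*t in mu_{73}.

60611215547270 + 127510179948156*t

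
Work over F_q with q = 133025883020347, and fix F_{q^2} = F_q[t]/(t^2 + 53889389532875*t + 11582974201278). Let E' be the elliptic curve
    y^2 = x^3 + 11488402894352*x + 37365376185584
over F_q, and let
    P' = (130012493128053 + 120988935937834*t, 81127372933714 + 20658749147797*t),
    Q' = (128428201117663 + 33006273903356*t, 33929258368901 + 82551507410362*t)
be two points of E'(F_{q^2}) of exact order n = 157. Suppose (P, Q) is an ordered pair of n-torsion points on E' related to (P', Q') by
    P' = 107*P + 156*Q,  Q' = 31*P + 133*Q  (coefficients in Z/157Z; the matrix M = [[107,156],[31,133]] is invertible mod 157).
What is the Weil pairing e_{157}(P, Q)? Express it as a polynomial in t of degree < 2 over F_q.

40176783310950 + 56486651439121*t

The 157-Weil pairing on E[157] over F_{133025883020347} is alternating-bilinear: e_{157}(P',Q') = e_{157}(P,Q)^det(M).
det(M) mod 157 = 132; its inverse in (Z/157)^* is 113 (check: 132*113 mod 157 = 1).
n = 157 = (10011101)_2 (8 bits, wt 5); accumulate f_{157,P'}(Q'+S)/f_{157,P'}(S) along the 7-step ladder.
f_P(D_Q)/f_Q(D_P) = 88725017977632 + 8457994278308*t.
Raise to 113: e(P,Q) = 40176783310950 + 56486651439121*t in mu_{157}.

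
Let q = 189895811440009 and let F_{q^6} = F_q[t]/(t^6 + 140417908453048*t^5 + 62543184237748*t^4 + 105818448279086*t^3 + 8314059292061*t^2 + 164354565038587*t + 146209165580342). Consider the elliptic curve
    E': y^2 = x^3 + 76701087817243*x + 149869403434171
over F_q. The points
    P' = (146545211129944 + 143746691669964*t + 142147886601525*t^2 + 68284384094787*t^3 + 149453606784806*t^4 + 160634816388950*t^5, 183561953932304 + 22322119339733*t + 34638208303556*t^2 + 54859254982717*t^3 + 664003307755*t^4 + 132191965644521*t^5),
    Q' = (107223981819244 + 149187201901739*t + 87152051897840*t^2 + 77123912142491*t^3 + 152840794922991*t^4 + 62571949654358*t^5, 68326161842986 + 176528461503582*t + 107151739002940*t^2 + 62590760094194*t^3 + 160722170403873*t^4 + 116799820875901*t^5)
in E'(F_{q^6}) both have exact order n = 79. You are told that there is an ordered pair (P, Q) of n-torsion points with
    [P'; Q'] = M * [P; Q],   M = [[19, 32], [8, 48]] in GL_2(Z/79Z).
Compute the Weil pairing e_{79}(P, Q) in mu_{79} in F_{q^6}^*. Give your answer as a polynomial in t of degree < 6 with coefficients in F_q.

Alternating bilinearity on E[79] (values in mu_{79} in F_{189895811440009^6}) gives e(P',Q') = e(P,Q)^det(M).
Inverting 24 mod 79: 56. Thus e_{79}(P,Q) = e(P',Q')^{56}.
7-bit Miller (1001111) on E'/F_{189895811440009} with a'=76701087817243, b'=149869403434171: accumulate tangent/chord ratios at Q'+S and P'+S'.
Result: e(P',Q') = 71696389734445 + 23632086268472*t + 111478655834948*t^2 + 31922229446960*t^3 + 92506070613512*t^4 + 181921457316202*t^5.
(71696389734445 + 23632086268472*t + 111478655834948*t^2 + 31922229446960*t^3 + 92506070613512*t^4 + 181921457316202*t^5)^{56} mod (189895811440009,f) = 21850265109603 + 58345740513484*t + 130425065557708*t^2 + 3970298933187*t^3 + 73311551708760*t^4 + 184810644435367*t^5.

21850265109603 + 58345740513484*t + 130425065557708*t^2 + 3970298933187*t^3 + 73311551708760*t^4 + 184810644435367*t^5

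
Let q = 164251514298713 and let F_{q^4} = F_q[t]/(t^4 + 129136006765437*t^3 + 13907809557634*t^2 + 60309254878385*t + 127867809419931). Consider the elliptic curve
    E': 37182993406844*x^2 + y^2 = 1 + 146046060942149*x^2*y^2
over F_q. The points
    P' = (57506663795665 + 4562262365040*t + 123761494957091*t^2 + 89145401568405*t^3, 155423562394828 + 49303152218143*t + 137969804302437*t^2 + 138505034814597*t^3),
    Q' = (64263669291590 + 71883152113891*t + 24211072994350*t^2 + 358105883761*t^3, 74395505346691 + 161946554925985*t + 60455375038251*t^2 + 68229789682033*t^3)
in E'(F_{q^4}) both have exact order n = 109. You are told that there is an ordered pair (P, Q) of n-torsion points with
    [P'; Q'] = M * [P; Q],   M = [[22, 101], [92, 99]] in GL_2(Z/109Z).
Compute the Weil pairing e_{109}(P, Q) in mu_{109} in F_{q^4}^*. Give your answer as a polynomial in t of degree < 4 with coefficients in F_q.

15667777051654 + 136892732230646*t + 149149981901039*t^2 + 138824665305695*t^3

The 109-Weil pairing on E[109] over F_{164251514298713} is alternating-bilinear: e_{109}(P',Q') = e_{109}(P,Q)^det(M).
Inverting 80 mod 109: 15. Thus e_{109}(P,Q) = e(P',Q')^{15}.
Map (x,y)_Ed via u=(1+y)/(1-y), v=(1+y)/((1-y)x) to Montgomery A=70070259705990,B=151893030944035; then to (a',b')=(124442690123457,139168594231989).
7-bit Miller (1101101) on E'/F_{164251514298713} with a'=124442690123457, b'=139168594231989: accumulate tangent/chord ratios at Q'+S and P'+S'.
So e_{109}(P',Q') = 129615133606477 + 41094677752002*t + 96152467888582*t^2 + 137171968460916*t^3.
e_{109}(P,Q) = (129615133606477 + 41094677752002*t + 96152467888582*t^2 + 137171968460916*t^3)^{15} = 15667777051654 + 136892732230646*t + 149149981901039*t^2 + 138824665305695*t^3.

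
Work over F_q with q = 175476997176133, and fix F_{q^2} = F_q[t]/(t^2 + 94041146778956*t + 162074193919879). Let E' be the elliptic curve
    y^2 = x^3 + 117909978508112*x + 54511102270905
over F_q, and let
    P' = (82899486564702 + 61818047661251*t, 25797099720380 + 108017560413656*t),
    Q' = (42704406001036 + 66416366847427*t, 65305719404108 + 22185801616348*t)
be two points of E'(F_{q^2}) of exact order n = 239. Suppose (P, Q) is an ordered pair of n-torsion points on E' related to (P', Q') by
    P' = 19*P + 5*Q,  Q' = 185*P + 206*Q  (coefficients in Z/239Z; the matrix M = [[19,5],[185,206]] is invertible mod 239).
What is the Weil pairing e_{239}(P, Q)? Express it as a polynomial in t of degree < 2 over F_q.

Alternating bilinearity on E[239] (values in mu_{239} in F_{175476997176133^2}) gives e(P',Q') = e(P,Q)^det(M).
19*206 - 5*185 = 2989; reduced mod 239: det = 121, inverse 160.
Run Miller on y^2=x^3+117909978508112*x+54511102270905 over F_{175476997176133}: ladder 11101111 (8 bits); e = f_P(D_Q)/f_Q(D_P).
Miller gives e_{239}(P',Q') = 126296116303245 + 147168368279872*t in F_{175476997176133^2}.
Hence e(P,Q) = 65205985756741 + 138303112542656*t in F_{175476997176133^2}^*.

65205985756741 + 138303112542656*t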